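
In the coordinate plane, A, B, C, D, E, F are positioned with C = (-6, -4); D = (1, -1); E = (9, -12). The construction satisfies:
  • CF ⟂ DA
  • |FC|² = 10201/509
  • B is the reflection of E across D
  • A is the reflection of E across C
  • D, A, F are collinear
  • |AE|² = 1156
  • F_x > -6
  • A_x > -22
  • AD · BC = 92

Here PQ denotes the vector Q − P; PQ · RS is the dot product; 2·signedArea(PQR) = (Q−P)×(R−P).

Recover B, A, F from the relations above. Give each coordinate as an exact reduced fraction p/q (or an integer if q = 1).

A = (-21, 4)
B = (-7, 10)
F = (-2549/509, 186/509)

1. B_x = -7  [B is the reflection of E across D]
2. B_y = 10  [B is the reflection of E across D]
   → B = (-7, 10)
3. A_x = -21  [A is the reflection of E across C]
4. A_y = 4  [A is the reflection of E across C]
   → A = (-21, 4)
5. F_x = -2549/509  [D, A, F are collinear ∩ CF ⟂ DA]
6. F_y = 186/509  [D, A, F are collinear ∩ CF ⟂ DA]
   → F = (-2549/509, 186/509)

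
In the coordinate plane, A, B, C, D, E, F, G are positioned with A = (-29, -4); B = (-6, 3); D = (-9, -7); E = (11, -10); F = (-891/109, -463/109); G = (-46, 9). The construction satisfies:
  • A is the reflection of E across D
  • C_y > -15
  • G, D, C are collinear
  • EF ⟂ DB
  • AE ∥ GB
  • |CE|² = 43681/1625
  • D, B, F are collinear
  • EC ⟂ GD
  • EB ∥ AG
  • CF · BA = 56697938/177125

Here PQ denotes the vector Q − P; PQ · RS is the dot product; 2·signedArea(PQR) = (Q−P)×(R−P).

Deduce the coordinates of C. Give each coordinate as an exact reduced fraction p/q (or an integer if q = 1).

C = (14531/1625, -23983/1625)

1. C_x = 14531/1625  [G, D, C are collinear ∩ EC ⟂ GD]
2. C_y = -23983/1625  [G, D, C are collinear ∩ EC ⟂ GD]
   → C = (14531/1625, -23983/1625)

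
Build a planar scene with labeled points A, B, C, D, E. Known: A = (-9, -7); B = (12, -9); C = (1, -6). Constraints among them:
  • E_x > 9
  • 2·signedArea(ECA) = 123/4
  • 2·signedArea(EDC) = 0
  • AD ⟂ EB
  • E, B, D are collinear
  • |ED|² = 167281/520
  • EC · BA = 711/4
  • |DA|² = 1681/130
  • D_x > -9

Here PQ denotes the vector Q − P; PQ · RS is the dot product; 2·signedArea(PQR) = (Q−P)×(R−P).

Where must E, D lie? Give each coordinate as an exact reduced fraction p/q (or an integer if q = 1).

D = (-1047/130, -459/130)
E = (37/4, -33/4)

1. E_x = 37/4  [EC · BA = 711/4 ∩ 2·signedArea(ECA) = 123/4]
2. E_y = -33/4  [EC · BA = 711/4 ∩ 2·signedArea(ECA) = 123/4]
   → E = (37/4, -33/4)
3. D_x = -1047/130  [2·signedArea(EDC) = 0 ∩ AD ⟂ EB]
4. D_y = -459/130  [2·signedArea(EDC) = 0 ∩ AD ⟂ EB]
   → D = (-1047/130, -459/130)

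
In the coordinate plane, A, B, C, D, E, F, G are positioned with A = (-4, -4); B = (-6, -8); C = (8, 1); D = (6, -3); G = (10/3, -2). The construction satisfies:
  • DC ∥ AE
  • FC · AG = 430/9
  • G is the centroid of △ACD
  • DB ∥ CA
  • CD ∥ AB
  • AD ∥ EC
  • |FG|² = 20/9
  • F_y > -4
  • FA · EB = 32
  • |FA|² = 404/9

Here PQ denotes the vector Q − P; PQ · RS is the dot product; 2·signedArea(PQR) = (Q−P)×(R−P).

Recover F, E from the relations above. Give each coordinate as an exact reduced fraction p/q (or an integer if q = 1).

1. E_x = -2  [AD ∥ EC ∩ DC ∥ AE]
2. E_y = 0  [AD ∥ EC ∩ DC ∥ AE]
   → E = (-2, 0)
3. F_x = 8/3  [FA · EB = 32 ∩ FC · AG = 430/9]
4. F_y = -10/3  [FA · EB = 32 ∩ FC · AG = 430/9]
   → F = (8/3, -10/3)

E = (-2, 0)
F = (8/3, -10/3)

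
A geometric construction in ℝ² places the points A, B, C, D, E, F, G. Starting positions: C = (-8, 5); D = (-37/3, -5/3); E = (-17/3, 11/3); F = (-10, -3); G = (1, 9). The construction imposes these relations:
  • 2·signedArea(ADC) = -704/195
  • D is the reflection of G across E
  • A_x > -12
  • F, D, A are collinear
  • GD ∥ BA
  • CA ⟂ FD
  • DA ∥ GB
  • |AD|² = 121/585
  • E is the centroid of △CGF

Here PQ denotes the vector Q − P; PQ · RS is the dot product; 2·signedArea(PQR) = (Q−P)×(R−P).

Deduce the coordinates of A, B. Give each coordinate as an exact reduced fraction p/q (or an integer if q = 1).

1. A_x = -776/65  [F, D, A are collinear ∩ CA ⟂ FD]
2. A_y = -123/65  [F, D, A are collinear ∩ CA ⟂ FD]
   → A = (-776/65, -123/65)
3. B_x = 272/195  [GD ∥ BA ∩ DA ∥ GB]
4. B_y = 1711/195  [GD ∥ BA ∩ DA ∥ GB]
   → B = (272/195, 1711/195)

A = (-776/65, -123/65)
B = (272/195, 1711/195)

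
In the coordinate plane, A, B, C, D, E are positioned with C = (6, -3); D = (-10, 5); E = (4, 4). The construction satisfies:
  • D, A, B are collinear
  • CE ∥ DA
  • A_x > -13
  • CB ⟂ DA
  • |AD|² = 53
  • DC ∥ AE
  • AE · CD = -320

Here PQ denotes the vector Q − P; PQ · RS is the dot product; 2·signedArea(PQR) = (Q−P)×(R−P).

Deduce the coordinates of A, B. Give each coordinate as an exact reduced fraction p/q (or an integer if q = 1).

1. A_x = -12  [DC ∥ AE ∩ CE ∥ DA]
2. A_y = 12  [DC ∥ AE ∩ CE ∥ DA]
   → A = (-12, 12)
3. B_x = -354/53  [D, A, B are collinear ∩ CB ⟂ DA]
4. B_y = -351/53  [D, A, B are collinear ∩ CB ⟂ DA]
   → B = (-354/53, -351/53)

A = (-12, 12)
B = (-354/53, -351/53)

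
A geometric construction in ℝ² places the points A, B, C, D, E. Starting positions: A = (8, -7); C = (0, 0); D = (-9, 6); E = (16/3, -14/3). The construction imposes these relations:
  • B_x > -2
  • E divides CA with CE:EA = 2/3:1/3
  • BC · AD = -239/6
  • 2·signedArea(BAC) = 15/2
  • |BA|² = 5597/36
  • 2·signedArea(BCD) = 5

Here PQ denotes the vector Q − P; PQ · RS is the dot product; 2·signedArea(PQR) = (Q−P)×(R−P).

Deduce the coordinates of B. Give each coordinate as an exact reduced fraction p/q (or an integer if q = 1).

B = (-11/6, 2/3)

1. B_x = -11/6  [2·signedArea(BCD) = 5 ∩ BC · AD = -239/6]
2. B_y = 2/3  [2·signedArea(BCD) = 5 ∩ BC · AD = -239/6]
   → B = (-11/6, 2/3)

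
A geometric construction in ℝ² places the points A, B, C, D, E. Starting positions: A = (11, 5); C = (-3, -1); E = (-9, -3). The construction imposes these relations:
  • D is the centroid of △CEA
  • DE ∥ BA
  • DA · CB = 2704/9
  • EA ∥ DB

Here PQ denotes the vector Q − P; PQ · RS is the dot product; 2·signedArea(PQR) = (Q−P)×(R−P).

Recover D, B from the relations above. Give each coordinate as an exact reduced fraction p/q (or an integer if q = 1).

1. D_x = -1/3  [D is the centroid of △CEA]
2. D_y = 1/3  [D is the centroid of △CEA]
   → D = (-1/3, 1/3)
3. B_x = 59/3  [DE ∥ BA ∩ EA ∥ DB]
4. B_y = 25/3  [DE ∥ BA ∩ EA ∥ DB]
   → B = (59/3, 25/3)

B = (59/3, 25/3)
D = (-1/3, 1/3)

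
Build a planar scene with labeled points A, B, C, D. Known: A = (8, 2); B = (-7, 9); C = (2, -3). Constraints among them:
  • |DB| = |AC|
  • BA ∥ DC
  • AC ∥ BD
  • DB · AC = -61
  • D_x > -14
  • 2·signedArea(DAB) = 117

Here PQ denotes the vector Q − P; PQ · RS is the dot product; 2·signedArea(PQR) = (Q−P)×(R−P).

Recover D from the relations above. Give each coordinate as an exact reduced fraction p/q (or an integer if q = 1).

1. D_x = -13  [BA ∥ DC ∩ AC ∥ BD]
2. D_y = 4  [BA ∥ DC ∩ AC ∥ BD]
   → D = (-13, 4)

D = (-13, 4)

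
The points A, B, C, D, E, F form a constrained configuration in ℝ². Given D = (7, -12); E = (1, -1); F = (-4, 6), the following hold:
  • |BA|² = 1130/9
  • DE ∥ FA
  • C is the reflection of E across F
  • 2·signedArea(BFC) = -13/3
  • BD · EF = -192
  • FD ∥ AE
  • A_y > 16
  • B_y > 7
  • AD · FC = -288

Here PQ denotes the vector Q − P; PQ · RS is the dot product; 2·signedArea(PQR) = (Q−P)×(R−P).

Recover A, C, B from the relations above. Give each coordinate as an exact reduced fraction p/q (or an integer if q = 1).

1. A_x = -10  [FD ∥ AE ∩ DE ∥ FA]
2. A_y = 17  [FD ∥ AE ∩ DE ∥ FA]
   → A = (-10, 17)
3. C_x = -9  [C is the reflection of E across F]
4. C_y = 13  [C is the reflection of E across F]
   → C = (-9, 13)
5. B_x = -13/3  [2·signedArea(BFC) = -13/3 ∩ BD · EF = -192]
6. B_y = 22/3  [2·signedArea(BFC) = -13/3 ∩ BD · EF = -192]
   → B = (-13/3, 22/3)

A = (-10, 17)
B = (-13/3, 22/3)
C = (-9, 13)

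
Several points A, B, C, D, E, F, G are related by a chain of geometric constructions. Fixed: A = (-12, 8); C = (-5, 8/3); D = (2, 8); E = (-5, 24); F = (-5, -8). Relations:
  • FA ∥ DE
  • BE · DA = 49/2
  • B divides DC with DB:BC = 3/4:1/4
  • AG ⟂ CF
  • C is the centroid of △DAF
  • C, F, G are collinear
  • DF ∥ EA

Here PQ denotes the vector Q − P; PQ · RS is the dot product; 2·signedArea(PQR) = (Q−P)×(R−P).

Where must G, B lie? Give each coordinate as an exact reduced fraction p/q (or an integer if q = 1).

1. G_x = -5  [C, F, G are collinear ∩ AG ⟂ CF]
2. G_y = 8  [C, F, G are collinear ∩ AG ⟂ CF]
   → G = (-5, 8)
3. B_x = -13/4  [B divides DC with DB:BC = 3/4:1/4]
4. B_y = 4  [B divides DC with DB:BC = 3/4:1/4]
   → B = (-13/4, 4)

B = (-13/4, 4)
G = (-5, 8)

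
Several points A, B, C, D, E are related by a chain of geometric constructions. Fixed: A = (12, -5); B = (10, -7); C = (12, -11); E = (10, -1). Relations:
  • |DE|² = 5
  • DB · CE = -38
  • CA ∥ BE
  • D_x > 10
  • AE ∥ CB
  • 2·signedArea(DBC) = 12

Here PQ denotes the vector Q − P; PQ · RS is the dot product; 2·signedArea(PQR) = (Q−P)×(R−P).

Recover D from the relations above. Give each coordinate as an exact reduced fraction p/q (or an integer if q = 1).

D = (11, -3)

1. D_x = 11  [DB · CE = -38 ∩ 2·signedArea(DBC) = 12]
2. D_y = -3  [DB · CE = -38 ∩ 2·signedArea(DBC) = 12]
   → D = (11, -3)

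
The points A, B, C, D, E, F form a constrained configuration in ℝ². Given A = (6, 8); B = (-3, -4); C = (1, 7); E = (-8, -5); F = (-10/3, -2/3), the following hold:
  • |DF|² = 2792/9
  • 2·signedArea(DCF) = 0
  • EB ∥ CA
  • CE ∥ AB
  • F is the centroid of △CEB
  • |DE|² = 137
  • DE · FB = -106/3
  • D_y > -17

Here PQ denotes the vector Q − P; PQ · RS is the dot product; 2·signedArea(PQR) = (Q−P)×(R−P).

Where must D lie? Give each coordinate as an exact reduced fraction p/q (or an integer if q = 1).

1. D_x = -12  [2·signedArea(DCF) = 0 ∩ DE · FB = -106/3]
2. D_y = -16  [2·signedArea(DCF) = 0 ∩ DE · FB = -106/3]
   → D = (-12, -16)

D = (-12, -16)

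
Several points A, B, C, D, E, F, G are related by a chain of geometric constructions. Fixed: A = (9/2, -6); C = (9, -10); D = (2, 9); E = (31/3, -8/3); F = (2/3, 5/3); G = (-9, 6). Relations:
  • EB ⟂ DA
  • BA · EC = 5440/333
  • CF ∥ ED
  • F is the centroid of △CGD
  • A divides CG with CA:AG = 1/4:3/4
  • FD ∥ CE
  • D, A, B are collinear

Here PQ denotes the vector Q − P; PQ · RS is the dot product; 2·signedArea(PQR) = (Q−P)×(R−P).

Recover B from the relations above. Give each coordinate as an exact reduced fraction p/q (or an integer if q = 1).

B = (457/111, -137/37)

1. B_x = 457/111  [D, A, B are collinear ∩ EB ⟂ DA]
2. B_y = -137/37  [D, A, B are collinear ∩ EB ⟂ DA]
   → B = (457/111, -137/37)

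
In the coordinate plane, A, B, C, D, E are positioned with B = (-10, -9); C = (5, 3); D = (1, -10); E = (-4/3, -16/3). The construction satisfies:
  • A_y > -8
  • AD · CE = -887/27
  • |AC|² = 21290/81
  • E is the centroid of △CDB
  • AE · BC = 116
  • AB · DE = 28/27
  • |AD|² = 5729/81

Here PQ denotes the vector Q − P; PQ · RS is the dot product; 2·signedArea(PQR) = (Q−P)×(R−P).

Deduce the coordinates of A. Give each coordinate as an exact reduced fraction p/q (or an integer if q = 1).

A = (-64/9, -70/9)

1. A_x = -64/9  [AD · CE = -887/27 ∩ AE · BC = 116]
2. A_y = -70/9  [AD · CE = -887/27 ∩ AE · BC = 116]
   → A = (-64/9, -70/9)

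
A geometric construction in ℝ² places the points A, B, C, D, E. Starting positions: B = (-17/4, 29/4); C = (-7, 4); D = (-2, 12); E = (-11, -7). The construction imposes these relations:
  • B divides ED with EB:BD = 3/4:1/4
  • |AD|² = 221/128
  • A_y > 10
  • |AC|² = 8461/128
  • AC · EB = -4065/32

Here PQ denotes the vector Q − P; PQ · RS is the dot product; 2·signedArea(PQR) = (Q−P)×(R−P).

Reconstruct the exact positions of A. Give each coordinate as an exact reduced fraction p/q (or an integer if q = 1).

A = (-41/16, 173/16)

1. A_x = -41/16  [line -27/4·x + -57/4·y + 4377/32 = 0 ∩ |AD|² = 221/128]
2. A_y = 173/16  [line -27/4·x + -57/4·y + 4377/32 = 0 ∩ |AD|² = 221/128]
   → A = (-41/16, 173/16)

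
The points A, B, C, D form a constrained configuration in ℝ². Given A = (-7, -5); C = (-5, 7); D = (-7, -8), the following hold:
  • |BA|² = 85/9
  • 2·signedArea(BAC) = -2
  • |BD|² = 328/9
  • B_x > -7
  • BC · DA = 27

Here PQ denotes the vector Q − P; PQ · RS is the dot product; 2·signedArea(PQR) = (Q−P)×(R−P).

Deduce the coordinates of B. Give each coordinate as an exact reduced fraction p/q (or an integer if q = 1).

1. B_x = -19/3  [BC · DA = 27 ∩ 2·signedArea(BAC) = -2]
2. B_y = -2  [BC · DA = 27 ∩ 2·signedArea(BAC) = -2]
   → B = (-19/3, -2)

B = (-19/3, -2)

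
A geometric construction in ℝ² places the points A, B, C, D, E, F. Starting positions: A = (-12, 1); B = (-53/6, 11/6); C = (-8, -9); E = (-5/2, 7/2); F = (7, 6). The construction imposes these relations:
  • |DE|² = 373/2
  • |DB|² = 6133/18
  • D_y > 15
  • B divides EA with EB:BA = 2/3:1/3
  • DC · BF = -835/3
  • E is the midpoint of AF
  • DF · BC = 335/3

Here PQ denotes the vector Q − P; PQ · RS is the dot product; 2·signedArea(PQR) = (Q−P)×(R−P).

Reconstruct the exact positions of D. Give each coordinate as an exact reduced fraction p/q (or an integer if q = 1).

D = (3, 16)

1. D_x = 3  [DF · BC = 335/3 ∩ DC · BF = -835/3]
2. D_y = 16  [DF · BC = 335/3 ∩ DC · BF = -835/3]
   → D = (3, 16)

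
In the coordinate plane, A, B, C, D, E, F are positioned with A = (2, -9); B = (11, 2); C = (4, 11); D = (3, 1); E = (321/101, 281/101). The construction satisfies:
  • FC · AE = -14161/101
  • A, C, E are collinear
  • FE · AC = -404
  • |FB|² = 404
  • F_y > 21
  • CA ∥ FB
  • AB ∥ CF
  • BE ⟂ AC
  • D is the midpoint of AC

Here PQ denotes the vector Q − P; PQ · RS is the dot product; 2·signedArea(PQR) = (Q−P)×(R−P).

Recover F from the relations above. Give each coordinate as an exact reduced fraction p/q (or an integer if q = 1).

1. F_x = 13  [CA ∥ FB ∩ AB ∥ CF]
2. F_y = 22  [CA ∥ FB ∩ AB ∥ CF]
   → F = (13, 22)

F = (13, 22)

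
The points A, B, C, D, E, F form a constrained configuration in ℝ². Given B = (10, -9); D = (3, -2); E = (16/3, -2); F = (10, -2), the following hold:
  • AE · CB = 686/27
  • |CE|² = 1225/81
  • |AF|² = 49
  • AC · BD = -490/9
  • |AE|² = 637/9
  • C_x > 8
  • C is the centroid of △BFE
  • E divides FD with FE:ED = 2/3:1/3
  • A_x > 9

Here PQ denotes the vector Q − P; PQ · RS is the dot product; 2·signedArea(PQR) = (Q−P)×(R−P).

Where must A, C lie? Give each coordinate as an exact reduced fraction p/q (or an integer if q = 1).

1. C_x = 76/9  [C is the centroid of △BFE]
2. C_y = -13/3  [C is the centroid of △BFE]
   → C = (76/9, -13/3)
3. A_x = 10  [AC · BD = -490/9 ∩ AE · CB = 686/27]
4. A_y = 5  [AC · BD = -490/9 ∩ AE · CB = 686/27]
   → A = (10, 5)

A = (10, 5)
C = (76/9, -13/3)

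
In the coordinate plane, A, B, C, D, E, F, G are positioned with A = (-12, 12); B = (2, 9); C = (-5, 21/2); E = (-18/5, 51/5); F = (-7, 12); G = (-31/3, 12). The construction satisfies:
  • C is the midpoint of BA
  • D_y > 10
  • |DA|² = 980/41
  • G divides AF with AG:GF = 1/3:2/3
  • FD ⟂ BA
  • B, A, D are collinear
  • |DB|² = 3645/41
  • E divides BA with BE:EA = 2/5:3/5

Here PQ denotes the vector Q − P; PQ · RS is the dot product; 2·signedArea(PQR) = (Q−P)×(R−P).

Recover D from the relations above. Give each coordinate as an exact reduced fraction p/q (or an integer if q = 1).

1. D_x = -296/41  [B, A, D are collinear ∩ FD ⟂ BA]
2. D_y = 450/41  [B, A, D are collinear ∩ FD ⟂ BA]
   → D = (-296/41, 450/41)

D = (-296/41, 450/41)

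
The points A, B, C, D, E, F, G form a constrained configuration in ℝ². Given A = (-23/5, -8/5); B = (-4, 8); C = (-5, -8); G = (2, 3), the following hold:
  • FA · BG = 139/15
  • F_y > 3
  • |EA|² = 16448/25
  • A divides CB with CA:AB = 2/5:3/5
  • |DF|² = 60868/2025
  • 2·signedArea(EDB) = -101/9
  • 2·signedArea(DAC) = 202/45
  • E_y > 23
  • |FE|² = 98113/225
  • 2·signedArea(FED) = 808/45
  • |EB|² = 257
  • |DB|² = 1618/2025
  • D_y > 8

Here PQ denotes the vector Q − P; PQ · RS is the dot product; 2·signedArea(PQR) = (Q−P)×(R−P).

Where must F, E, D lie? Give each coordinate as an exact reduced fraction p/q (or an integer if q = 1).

1. D_x = -49/15  [line 32/5·x + -2/5·y + 1094/45 = 0 ∩ |DB|² = 1618/2025]
2. D_y = 383/45  [line 32/5·x + -2/5·y + 1094/45 = 0 ∩ |DB|² = 1618/2025]
   → D = (-49/15, 383/45)
3. E_x = -3  [line 23/45·x + -11/15·y + 287/15 = 0 ∩ |EA|² = 16448/25]
4. E_y = 24  [line 23/45·x + -11/15·y + 287/15 = 0 ∩ |EA|² = 16448/25]
   → E = (-3, 24)
5. F_x = -11/5  [2·signedArea(FED) = 808/45 ∩ FA · BG = 139/15]
6. F_y = 47/15  [2·signedArea(FED) = 808/45 ∩ FA · BG = 139/15]
   → F = (-11/5, 47/15)

D = (-49/15, 383/45)
E = (-3, 24)
F = (-11/5, 47/15)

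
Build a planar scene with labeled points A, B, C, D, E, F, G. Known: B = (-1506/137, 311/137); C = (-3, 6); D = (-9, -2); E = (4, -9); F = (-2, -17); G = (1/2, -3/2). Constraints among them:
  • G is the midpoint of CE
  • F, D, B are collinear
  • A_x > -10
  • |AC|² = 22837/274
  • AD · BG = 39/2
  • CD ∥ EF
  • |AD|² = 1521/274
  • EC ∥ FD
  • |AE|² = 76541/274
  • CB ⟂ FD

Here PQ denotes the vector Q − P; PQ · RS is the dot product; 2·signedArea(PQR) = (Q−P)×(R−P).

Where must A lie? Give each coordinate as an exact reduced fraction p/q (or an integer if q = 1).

1. A_x = -2739/274  [line -3149/274·x + 1033/274·y + -15809/137 = 0 ∩ |AD|² = 1521/274]
2. A_y = 37/274  [line -3149/274·x + 1033/274·y + -15809/137 = 0 ∩ |AD|² = 1521/274]
   → A = (-2739/274, 37/274)

A = (-2739/274, 37/274)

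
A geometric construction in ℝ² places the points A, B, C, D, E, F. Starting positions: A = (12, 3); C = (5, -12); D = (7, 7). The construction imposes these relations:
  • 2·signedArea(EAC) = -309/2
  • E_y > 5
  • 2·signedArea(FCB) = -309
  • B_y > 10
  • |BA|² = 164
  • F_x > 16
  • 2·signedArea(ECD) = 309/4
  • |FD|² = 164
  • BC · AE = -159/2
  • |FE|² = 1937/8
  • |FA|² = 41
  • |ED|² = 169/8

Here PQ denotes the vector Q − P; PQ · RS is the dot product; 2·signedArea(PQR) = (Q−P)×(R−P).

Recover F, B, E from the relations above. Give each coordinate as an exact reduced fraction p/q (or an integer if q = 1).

1. E_x = 11/4  [2·signedArea(EAC) = -309/2 ∩ 2·signedArea(ECD) = 309/4]
2. E_y = 21/4  [2·signedArea(EAC) = -309/2 ∩ 2·signedArea(ECD) = 309/4]
   → E = (11/4, 21/4)
3. B_x = 2  [line 37/4·x + -9/4·y + 25/4 = 0 ∩ |BA|² = 164]
4. B_y = 11  [line 37/4·x + -9/4·y + 25/4 = 0 ∩ |BA|² = 164]
   → B = (2, 11)
5. F_x = 17  [line -23·x + -3·y + 388 = 0 ∩ |FA|² = 41]
6. F_y = -1  [line -23·x + -3·y + 388 = 0 ∩ |FA|² = 41]
   → F = (17, -1)

B = (2, 11)
E = (11/4, 21/4)
F = (17, -1)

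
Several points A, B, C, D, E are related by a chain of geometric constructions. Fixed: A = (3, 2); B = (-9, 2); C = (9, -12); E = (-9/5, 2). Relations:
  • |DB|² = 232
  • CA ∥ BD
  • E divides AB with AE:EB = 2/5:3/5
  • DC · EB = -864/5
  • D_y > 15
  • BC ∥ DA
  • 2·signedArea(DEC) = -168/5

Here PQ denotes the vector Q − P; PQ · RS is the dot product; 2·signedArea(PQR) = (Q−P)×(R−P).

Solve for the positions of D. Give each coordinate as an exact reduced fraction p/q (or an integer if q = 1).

1. D_x = -15  [BC ∥ DA ∩ CA ∥ BD]
2. D_y = 16  [BC ∥ DA ∩ CA ∥ BD]
   → D = (-15, 16)

D = (-15, 16)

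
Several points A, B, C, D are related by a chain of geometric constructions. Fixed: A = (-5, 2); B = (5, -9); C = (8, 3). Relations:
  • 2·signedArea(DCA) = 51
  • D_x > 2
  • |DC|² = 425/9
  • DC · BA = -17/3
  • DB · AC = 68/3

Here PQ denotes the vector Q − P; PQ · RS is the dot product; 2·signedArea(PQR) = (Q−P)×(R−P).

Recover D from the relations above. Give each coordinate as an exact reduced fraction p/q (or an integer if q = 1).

1. D_x = 8/3  [DC · BA = -17/3 ∩ DB · AC = 68/3]
2. D_y = -4/3  [DC · BA = -17/3 ∩ DB · AC = 68/3]
   → D = (8/3, -4/3)

D = (8/3, -4/3)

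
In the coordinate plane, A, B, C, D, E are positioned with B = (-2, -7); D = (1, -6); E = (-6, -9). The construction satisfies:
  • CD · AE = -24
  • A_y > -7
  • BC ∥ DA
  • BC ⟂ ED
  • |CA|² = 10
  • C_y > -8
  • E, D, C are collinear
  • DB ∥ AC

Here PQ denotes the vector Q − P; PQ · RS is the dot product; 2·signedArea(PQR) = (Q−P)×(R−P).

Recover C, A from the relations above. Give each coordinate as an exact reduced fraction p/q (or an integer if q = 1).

1. C_x = -55/29  [E, D, C are collinear ∩ BC ⟂ ED]
2. C_y = -210/29  [E, D, C are collinear ∩ BC ⟂ ED]
   → C = (-55/29, -210/29)
3. A_x = 32/29  [DB ∥ AC ∩ BC ∥ DA]
4. A_y = -181/29  [DB ∥ AC ∩ BC ∥ DA]
   → A = (32/29, -181/29)

A = (32/29, -181/29)
C = (-55/29, -210/29)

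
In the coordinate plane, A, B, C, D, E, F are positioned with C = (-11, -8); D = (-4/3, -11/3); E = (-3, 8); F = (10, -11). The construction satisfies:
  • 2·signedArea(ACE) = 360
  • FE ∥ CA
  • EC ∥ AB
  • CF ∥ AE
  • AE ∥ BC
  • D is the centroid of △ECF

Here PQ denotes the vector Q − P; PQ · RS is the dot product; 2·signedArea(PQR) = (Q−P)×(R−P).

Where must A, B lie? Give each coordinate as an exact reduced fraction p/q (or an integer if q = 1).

1. A_x = -24  [CF ∥ AE ∩ FE ∥ CA]
2. A_y = 11  [CF ∥ AE ∩ FE ∥ CA]
   → A = (-24, 11)
3. B_x = -32  [AE ∥ BC ∩ EC ∥ AB]
4. B_y = -5  [AE ∥ BC ∩ EC ∥ AB]
   → B = (-32, -5)

A = (-24, 11)
B = (-32, -5)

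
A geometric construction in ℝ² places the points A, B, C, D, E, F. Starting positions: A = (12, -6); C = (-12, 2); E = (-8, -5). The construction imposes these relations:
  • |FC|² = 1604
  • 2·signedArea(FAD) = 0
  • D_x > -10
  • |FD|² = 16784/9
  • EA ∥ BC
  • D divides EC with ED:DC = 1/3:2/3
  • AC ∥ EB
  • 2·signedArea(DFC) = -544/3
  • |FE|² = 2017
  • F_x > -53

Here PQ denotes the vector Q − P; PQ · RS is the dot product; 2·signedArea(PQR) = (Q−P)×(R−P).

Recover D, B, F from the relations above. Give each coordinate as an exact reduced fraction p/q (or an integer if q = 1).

B = (-32, 3)
D = (-28/3, -8/3)
F = (-52, 4)

1. D_x = -28/3  [D divides EC with ED:DC = 1/3:2/3]
2. D_y = -8/3  [D divides EC with ED:DC = 1/3:2/3]
   → D = (-28/3, -8/3)
3. B_x = -32  [EA ∥ BC ∩ AC ∥ EB]
4. B_y = 3  [EA ∥ BC ∩ AC ∥ EB]
   → B = (-32, 3)
5. F_x = -52  [2·signedArea(FAD) = 0 ∩ 2·signedArea(DFC) = -544/3]
6. F_y = 4  [2·signedArea(FAD) = 0 ∩ 2·signedArea(DFC) = -544/3]
   → F = (-52, 4)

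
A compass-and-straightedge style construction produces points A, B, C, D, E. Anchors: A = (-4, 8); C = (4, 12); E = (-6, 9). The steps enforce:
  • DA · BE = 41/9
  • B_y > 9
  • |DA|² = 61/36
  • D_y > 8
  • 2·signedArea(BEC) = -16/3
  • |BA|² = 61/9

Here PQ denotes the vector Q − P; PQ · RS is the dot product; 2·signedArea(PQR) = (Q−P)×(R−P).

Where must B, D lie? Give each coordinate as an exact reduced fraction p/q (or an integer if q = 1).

B = (-2, 29/3)
D = (-3, 53/6)

1. B_x = -2  [line -3·x + 10·y + -308/3 = 0 ∩ |BA|² = 61/9]
2. B_y = 29/3  [line -3·x + 10·y + -308/3 = 0 ∩ |BA|² = 61/9]
   → B = (-2, 29/3)
3. D_x = -3  [line 4·x + 2/3·y + 55/9 = 0 ∩ |DA|² = 61/36]
4. D_y = 53/6  [line 4·x + 2/3·y + 55/9 = 0 ∩ |DA|² = 61/36]
   → D = (-3, 53/6)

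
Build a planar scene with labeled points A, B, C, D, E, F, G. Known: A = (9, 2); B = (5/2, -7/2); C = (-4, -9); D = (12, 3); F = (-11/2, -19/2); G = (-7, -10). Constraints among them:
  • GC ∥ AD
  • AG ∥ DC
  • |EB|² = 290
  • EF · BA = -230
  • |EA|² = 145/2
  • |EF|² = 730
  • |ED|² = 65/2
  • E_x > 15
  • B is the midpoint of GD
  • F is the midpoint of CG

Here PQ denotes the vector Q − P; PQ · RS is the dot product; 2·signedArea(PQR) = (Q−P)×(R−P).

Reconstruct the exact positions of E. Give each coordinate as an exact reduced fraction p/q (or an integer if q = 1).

1. E_x = 31/2  [line -13/2·x + -11/2·y + 142 = 0 ∩ |EA|² = 145/2]
2. E_y = 15/2  [line -13/2·x + -11/2·y + 142 = 0 ∩ |EA|² = 145/2]
   → E = (31/2, 15/2)

E = (31/2, 15/2)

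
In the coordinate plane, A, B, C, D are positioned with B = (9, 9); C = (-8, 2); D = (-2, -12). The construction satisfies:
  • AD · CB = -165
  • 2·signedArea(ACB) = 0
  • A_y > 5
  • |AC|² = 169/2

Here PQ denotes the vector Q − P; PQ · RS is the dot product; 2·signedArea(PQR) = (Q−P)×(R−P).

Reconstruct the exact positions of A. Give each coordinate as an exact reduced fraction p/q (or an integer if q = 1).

A = (1/2, 11/2)

1. A_x = 1/2  [2·signedArea(ACB) = 0 ∩ AD · CB = -165]
2. A_y = 11/2  [2·signedArea(ACB) = 0 ∩ AD · CB = -165]
   → A = (1/2, 11/2)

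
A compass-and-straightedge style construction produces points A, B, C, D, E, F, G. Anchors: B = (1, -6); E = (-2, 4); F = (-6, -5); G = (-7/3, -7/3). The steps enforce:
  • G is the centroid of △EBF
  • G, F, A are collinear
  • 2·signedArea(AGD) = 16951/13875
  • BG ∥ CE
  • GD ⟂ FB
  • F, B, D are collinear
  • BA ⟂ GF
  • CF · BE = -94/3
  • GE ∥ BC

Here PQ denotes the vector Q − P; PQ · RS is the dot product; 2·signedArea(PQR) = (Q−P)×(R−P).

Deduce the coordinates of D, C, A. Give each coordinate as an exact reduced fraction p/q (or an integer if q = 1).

1. D_x = -139/50  [F, B, D are collinear ∩ GD ⟂ FB]
2. D_y = -273/50  [F, B, D are collinear ∩ GD ⟂ FB]
   → D = (-139/50, -273/50)
3. C_x = 4/3  [BG ∥ CE ∩ GE ∥ BC]
4. C_y = 1/3  [BG ∥ CE ∩ GE ∥ BC]
   → C = (4/3, 1/3)
5. A_x = -351/185  [G, F, A are collinear ∩ BA ⟂ GF]
6. A_y = -373/185  [G, F, A are collinear ∩ BA ⟂ GF]
   → A = (-351/185, -373/185)

A = (-351/185, -373/185)
C = (4/3, 1/3)
D = (-139/50, -273/50)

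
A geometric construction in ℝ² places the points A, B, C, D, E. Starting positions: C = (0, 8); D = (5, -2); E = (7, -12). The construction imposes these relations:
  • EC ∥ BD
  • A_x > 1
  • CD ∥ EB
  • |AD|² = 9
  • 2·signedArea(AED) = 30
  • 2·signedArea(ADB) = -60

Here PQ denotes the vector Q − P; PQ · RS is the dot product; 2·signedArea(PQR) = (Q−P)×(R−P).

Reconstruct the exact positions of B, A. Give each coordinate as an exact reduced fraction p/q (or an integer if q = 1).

1. B_x = 12  [EC ∥ BD ∩ CD ∥ EB]
2. B_y = -22  [EC ∥ BD ∩ CD ∥ EB]
   → B = (12, -22)
3. A_x = 2  [2·signedArea(ADB) = -60 ∩ 2·signedArea(AED) = 30]
4. A_y = -2  [2·signedArea(ADB) = -60 ∩ 2·signedArea(AED) = 30]
   → A = (2, -2)

A = (2, -2)
B = (12, -22)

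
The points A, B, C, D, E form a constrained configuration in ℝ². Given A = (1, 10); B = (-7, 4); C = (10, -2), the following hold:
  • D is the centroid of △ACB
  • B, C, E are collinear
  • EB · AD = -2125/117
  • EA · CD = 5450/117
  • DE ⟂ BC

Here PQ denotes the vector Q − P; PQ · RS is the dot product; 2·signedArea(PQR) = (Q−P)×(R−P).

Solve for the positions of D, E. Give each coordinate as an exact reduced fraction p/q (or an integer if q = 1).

D = (4/3, 4)
E = (16/39, 18/13)

1. D_x = 4/3  [D is the centroid of △ACB]
2. D_y = 4  [D is the centroid of △ACB]
   → D = (4/3, 4)
3. E_x = 16/39  [B, C, E are collinear ∩ DE ⟂ BC]
4. E_y = 18/13  [B, C, E are collinear ∩ DE ⟂ BC]
   → E = (16/39, 18/13)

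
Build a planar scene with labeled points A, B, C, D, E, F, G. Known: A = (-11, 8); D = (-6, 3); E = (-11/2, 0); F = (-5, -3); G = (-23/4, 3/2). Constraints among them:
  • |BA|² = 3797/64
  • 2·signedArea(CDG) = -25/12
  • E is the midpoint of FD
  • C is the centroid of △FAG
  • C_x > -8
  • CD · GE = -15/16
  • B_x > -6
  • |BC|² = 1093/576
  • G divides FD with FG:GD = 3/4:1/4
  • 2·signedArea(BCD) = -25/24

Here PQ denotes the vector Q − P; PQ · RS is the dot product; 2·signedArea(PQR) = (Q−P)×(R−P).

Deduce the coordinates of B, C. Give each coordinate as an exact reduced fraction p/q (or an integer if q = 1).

B = (-47/8, 9/4)
C = (-29/4, 13/6)

1. C_x = -29/4  [C is the centroid of △FAG]
2. C_y = 13/6  [C is the centroid of △FAG]
   → C = (-29/4, 13/6)
3. B_x = -47/8  [line -5/6·x + 5/4·y + -185/24 = 0 ∩ |BC|² = 1093/576]
4. B_y = 9/4  [line -5/6·x + 5/4·y + -185/24 = 0 ∩ |BC|² = 1093/576]
   → B = (-47/8, 9/4)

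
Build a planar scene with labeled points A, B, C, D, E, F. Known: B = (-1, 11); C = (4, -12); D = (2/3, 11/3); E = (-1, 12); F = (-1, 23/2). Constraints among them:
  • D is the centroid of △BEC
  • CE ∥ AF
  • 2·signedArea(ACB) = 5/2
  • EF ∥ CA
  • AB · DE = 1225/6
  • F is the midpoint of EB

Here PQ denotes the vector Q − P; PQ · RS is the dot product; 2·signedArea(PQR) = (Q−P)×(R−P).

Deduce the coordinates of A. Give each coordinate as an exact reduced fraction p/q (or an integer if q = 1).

1. A_x = 4  [CE ∥ AF ∩ EF ∥ CA]
2. A_y = -25/2  [CE ∥ AF ∩ EF ∥ CA]
   → A = (4, -25/2)

A = (4, -25/2)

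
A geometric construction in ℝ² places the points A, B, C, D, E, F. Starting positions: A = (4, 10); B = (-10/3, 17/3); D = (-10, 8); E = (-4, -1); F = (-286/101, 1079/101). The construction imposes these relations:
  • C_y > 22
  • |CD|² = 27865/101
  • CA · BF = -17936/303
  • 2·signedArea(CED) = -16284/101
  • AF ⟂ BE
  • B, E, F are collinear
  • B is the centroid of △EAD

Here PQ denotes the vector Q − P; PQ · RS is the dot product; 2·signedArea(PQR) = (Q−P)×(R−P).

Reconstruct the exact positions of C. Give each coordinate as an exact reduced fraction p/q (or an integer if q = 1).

C = (-168/101, 2259/101)

1. C_x = -168/101  [2·signedArea(CED) = -16284/101 ∩ CA · BF = -17936/303]
2. C_y = 2259/101  [2·signedArea(CED) = -16284/101 ∩ CA · BF = -17936/303]
   → C = (-168/101, 2259/101)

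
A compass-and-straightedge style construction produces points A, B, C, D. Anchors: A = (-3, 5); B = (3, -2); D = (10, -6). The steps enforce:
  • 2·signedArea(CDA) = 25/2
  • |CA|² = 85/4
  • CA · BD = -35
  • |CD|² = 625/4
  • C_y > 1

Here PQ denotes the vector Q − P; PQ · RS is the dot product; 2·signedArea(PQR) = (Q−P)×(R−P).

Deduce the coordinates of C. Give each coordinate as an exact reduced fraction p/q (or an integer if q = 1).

1. C_x = 0  [CA · BD = -35 ∩ 2·signedArea(CDA) = 25/2]
2. C_y = 3/2  [CA · BD = -35 ∩ 2·signedArea(CDA) = 25/2]
   → C = (0, 3/2)

C = (0, 3/2)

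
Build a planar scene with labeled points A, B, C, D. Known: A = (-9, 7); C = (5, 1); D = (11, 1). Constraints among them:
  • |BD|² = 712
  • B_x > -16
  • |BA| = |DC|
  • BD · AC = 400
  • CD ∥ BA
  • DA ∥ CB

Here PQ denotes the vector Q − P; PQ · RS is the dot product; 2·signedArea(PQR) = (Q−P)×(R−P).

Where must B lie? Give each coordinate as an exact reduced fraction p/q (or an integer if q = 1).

1. B_x = -15  [CD ∥ BA ∩ DA ∥ CB]
2. B_y = 7  [CD ∥ BA ∩ DA ∥ CB]
   → B = (-15, 7)

B = (-15, 7)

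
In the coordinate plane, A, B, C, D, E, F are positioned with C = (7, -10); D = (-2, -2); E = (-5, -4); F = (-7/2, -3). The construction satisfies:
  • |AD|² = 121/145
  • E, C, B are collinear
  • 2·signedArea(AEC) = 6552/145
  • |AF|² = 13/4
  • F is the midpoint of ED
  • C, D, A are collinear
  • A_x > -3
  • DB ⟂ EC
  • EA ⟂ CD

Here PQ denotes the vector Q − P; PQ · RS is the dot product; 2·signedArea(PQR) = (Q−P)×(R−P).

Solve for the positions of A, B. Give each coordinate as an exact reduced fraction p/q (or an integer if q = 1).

1. A_x = -389/145  [C, D, A are collinear ∩ EA ⟂ CD]
2. A_y = -202/145  [C, D, A are collinear ∩ EA ⟂ CD]
   → A = (-389/145, -202/145)
3. B_x = -17/5  [E, C, B are collinear ∩ DB ⟂ EC]
4. B_y = -24/5  [E, C, B are collinear ∩ DB ⟂ EC]
   → B = (-17/5, -24/5)

A = (-389/145, -202/145)
B = (-17/5, -24/5)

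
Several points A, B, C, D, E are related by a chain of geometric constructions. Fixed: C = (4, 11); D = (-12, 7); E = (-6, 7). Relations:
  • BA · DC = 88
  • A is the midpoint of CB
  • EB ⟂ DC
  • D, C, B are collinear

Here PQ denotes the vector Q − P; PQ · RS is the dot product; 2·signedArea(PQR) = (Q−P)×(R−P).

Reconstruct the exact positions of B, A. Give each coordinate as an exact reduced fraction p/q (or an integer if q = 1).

A = (-20/17, 165/17)
B = (-108/17, 143/17)

1. B_x = -108/17  [D, C, B are collinear ∩ EB ⟂ DC]
2. B_y = 143/17  [D, C, B are collinear ∩ EB ⟂ DC]
   → B = (-108/17, 143/17)
3. A_x = -20/17  [A is the midpoint of CB]
4. A_y = 165/17  [A is the midpoint of CB]
   → A = (-20/17, 165/17)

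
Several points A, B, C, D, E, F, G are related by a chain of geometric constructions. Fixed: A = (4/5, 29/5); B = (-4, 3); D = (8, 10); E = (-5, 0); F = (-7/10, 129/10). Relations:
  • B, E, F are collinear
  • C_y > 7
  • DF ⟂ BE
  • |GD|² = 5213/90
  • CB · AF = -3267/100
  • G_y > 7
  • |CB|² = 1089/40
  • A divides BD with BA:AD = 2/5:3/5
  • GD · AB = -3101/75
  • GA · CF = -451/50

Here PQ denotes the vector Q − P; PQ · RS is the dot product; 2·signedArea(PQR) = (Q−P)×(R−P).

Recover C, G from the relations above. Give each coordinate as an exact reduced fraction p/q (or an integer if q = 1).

1. C_x = -47/20  [line 3/2·x + -71/10·y + 5997/100 = 0 ∩ |CB|² = 1089/40]
2. C_y = 159/20  [line 3/2·x + -71/10·y + 5997/100 = 0 ∩ |CB|² = 1089/40]
   → C = (-47/20, 159/20)
3. G_x = 23/30  [GD · AB = -3101/75 ∩ GA · CF = -451/50]
4. G_y = 229/30  [GD · AB = -3101/75 ∩ GA · CF = -451/50]
   → G = (23/30, 229/30)

C = (-47/20, 159/20)
G = (23/30, 229/30)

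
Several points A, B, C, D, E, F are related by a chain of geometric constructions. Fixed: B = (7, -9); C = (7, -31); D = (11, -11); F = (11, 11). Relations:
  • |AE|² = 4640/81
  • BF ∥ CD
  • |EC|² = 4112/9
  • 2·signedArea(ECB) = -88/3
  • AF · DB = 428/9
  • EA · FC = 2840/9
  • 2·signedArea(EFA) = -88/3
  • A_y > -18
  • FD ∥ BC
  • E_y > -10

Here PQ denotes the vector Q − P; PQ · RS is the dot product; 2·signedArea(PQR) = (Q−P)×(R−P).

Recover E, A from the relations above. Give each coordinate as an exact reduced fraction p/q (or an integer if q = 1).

1. E_x = 25/3  [2·signedArea(ECB) = -88/3]
2. E_y = -29/3  [|EC|² = 4112/9]
   → E = (25/3, -29/3)
3. A_x = 79/9  [2·signedArea(EFA) = -88/3 ∩ AF · DB = 428/9]
4. A_y = -155/9  [2·signedArea(EFA) = -88/3 ∩ AF · DB = 428/9]
   → A = (79/9, -155/9)

A = (79/9, -155/9)
E = (25/3, -29/3)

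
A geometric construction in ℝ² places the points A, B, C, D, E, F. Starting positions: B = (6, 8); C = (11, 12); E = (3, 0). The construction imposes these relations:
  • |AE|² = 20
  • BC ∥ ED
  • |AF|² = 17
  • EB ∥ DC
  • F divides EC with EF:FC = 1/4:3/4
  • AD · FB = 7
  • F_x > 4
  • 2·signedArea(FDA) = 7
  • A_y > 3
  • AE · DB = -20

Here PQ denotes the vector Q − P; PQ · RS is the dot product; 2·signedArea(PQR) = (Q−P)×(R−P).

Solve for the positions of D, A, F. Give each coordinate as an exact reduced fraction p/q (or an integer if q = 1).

A = (1, 4)
D = (8, 4)
F = (5, 3)

1. D_x = 8  [EB ∥ DC ∩ BC ∥ ED]
2. D_y = 4  [EB ∥ DC ∩ BC ∥ ED]
   → D = (8, 4)
3. A_x = 1  [line 2·x + -4·y + 14 = 0 ∩ |AE|² = 20]
4. A_y = 4  [line 2·x + -4·y + 14 = 0 ∩ |AE|² = 20]
   → A = (1, 4)
5. F_x = 5  [F divides EC with EF:FC = 1/4:3/4]
6. F_y = 3  [F divides EC with EF:FC = 1/4:3/4]
   → F = (5, 3)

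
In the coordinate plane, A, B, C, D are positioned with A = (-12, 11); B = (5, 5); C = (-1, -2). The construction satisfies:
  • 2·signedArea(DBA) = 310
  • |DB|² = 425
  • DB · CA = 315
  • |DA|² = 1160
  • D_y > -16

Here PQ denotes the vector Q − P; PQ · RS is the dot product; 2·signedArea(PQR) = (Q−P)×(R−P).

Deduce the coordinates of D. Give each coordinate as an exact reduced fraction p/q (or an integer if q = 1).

1. D_x = 10  [2·signedArea(DBA) = 310 ∩ DB · CA = 315]
2. D_y = -15  [2·signedArea(DBA) = 310 ∩ DB · CA = 315]
   → D = (10, -15)

D = (10, -15)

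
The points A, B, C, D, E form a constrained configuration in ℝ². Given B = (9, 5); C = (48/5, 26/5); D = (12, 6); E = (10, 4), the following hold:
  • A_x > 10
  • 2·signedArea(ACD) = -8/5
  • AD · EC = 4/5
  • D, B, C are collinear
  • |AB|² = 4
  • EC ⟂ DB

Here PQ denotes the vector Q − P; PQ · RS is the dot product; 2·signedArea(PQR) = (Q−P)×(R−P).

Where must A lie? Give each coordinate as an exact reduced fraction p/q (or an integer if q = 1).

1. A_x = 11  [line 2/5·x + -6/5·y + 8/5 = 0 ∩ |AB|² = 4]
2. A_y = 5  [line 2/5·x + -6/5·y + 8/5 = 0 ∩ |AB|² = 4]
   → A = (11, 5)

A = (11, 5)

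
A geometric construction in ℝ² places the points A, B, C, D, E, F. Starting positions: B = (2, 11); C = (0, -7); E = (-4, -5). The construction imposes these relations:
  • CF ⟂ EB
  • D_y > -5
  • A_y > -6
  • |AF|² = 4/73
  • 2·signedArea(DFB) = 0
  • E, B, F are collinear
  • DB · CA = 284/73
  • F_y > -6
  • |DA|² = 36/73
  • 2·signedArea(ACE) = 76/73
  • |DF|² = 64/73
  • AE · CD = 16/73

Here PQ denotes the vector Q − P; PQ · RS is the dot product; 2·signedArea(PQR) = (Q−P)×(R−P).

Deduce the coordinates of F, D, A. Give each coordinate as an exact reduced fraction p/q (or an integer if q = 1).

A = (-298/73, -381/73)
D = (-280/73, -333/73)
F = (-304/73, -397/73)

1. F_x = -304/73  [E, B, F are collinear ∩ CF ⟂ EB]
2. F_y = -397/73  [E, B, F are collinear ∩ CF ⟂ EB]
   → F = (-304/73, -397/73)
3. D_x = -280/73  [line -1200/73·x + 450/73·y + -2550/73 = 0 ∩ |DF|² = 64/73]
4. D_y = -333/73  [line -1200/73·x + 450/73·y + -2550/73 = 0 ∩ |DF|² = 64/73]
   → D = (-280/73, -333/73)
5. A_x = -298/73  [2·signedArea(ACE) = 76/73 ∩ DB · CA = 284/73]
6. A_y = -381/73  [2·signedArea(ACE) = 76/73 ∩ DB · CA = 284/73]
   → A = (-298/73, -381/73)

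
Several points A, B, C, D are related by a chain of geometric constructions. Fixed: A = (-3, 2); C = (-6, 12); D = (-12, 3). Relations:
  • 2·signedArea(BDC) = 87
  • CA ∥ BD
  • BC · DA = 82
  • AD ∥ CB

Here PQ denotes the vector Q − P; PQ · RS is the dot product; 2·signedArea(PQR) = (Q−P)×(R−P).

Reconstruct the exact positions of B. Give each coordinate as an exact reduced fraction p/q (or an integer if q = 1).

B = (-15, 13)

1. B_x = -15  [CA ∥ BD ∩ AD ∥ CB]
2. B_y = 13  [CA ∥ BD ∩ AD ∥ CB]
   → B = (-15, 13)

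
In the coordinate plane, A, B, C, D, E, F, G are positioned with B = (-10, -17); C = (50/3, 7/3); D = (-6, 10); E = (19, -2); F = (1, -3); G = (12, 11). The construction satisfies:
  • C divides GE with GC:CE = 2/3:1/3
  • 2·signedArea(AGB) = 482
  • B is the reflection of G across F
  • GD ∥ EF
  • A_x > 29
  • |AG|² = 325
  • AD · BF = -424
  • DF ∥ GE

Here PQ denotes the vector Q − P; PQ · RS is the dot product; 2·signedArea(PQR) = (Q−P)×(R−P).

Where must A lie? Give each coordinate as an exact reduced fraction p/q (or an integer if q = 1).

A = (30, 12)

1. A_x = 30  [AD · BF = -424 ∩ 2·signedArea(AGB) = 482]
2. A_y = 12  [AD · BF = -424 ∩ 2·signedArea(AGB) = 482]
   → A = (30, 12)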